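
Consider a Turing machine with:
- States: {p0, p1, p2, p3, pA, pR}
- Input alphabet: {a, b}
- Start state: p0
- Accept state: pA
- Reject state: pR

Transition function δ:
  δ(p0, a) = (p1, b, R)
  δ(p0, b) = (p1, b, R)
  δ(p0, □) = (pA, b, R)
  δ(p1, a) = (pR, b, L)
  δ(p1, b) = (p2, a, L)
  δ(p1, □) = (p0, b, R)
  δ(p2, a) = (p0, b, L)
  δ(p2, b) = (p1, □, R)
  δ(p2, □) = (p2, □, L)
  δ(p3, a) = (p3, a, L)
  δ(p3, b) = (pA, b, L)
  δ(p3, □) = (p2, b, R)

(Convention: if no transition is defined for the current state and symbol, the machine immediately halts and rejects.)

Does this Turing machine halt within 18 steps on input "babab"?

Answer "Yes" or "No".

Execution trace:
Initial: [p0]babab
Step 1: δ(p0, b) = (p1, b, R) → b[p1]abab
Step 2: δ(p1, a) = (pR, b, L) → [pR]bbbab

The machine reaches the reject state pR and halts.
The machine halted after 2 steps (within the 18-step bound).

Answer: Yes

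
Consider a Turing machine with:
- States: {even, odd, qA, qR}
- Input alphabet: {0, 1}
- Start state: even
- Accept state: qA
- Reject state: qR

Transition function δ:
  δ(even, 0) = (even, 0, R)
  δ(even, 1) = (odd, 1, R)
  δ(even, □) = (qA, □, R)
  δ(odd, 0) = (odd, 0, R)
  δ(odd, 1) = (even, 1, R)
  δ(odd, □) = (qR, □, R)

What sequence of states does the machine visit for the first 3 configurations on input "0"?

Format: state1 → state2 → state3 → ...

Execution trace:
Initial: [even]0
Step 1: δ(even, 0) = (even, 0, R) → 0[even]□
Step 2: δ(even, □) = (qA, □, R) → 0□[qA]□

The machine reaches the accept state qA and halts.

State sequence: even → even → qA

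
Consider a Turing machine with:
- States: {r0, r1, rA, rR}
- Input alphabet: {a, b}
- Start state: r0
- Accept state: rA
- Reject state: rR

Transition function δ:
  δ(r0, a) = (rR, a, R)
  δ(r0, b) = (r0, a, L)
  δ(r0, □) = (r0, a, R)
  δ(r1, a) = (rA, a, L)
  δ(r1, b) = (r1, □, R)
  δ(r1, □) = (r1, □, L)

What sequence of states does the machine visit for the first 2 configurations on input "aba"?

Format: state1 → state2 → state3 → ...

Execution trace:
Initial: [r0]aba
Step 1: δ(r0, a) = (rR, a, R) → a[rR]ba

The machine reaches the reject state rR and halts.

State sequence: r0 → rR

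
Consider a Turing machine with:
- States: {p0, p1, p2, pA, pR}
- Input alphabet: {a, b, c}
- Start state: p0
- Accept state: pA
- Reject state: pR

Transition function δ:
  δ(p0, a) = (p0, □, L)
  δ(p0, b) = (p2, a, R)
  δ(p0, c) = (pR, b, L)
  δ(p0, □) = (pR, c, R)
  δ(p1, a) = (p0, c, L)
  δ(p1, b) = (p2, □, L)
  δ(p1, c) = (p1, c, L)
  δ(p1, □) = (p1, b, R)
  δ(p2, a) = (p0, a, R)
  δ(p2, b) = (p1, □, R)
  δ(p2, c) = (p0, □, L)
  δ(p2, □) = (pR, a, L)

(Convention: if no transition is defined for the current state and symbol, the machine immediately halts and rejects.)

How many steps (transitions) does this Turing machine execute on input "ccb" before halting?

Execution trace:
Initial: [p0]ccb
Step 1: δ(p0, c) = (pR, b, L) → [pR]□bcb

The machine reaches the reject state pR and halts.

The machine executed 1 step before halting.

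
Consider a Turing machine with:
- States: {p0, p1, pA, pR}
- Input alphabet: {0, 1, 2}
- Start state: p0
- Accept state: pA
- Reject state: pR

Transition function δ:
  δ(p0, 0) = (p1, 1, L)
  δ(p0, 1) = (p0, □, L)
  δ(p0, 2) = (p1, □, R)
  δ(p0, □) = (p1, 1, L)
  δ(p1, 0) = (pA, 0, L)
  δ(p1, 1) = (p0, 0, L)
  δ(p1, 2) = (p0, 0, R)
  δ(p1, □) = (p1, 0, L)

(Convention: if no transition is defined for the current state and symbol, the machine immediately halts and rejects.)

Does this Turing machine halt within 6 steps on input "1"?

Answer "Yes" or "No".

Execution trace:
Initial: [p0]1
Step 1: δ(p0, 1) = (p0, □, L) → [p0]□□
Step 2: δ(p0, □) = (p1, 1, L) → [p1]□1□
Step 3: δ(p1, □) = (p1, 0, L) → [p1]□01□
Step 4: δ(p1, □) = (p1, 0, L) → [p1]□001□
Step 5: δ(p1, □) = (p1, 0, L) → [p1]□0001□
Step 6: δ(p1, □) = (p1, 0, L) → [p1]□00001□

The machine has not reached a halting state after 6 steps.
The machine did not halt within the 6-step bound.

Answer: No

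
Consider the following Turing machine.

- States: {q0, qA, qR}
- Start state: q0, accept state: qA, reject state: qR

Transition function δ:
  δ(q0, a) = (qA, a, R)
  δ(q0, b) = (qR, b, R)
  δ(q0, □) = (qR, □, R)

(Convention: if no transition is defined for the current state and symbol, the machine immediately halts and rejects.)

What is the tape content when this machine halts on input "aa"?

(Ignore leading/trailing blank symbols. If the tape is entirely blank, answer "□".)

Execution trace:
Initial: [q0]aa
Step 1: δ(q0, a) = (qA, a, R) → a[qA]a

The machine reaches the accept state qA and halts.

Final tape (ignoring leading/trailing blanks): aa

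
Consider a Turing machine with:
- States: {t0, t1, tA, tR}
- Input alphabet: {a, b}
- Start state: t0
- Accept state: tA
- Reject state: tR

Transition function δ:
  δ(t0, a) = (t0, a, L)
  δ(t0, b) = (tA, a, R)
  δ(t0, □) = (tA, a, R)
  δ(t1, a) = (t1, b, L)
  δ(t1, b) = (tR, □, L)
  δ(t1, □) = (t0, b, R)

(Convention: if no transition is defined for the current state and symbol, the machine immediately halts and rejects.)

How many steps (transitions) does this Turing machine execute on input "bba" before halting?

Execution trace:
Initial: [t0]bba
Step 1: δ(t0, b) = (tA, a, R) → a[tA]ba

The machine reaches the accept state tA and halts.

The machine executed 1 step before halting.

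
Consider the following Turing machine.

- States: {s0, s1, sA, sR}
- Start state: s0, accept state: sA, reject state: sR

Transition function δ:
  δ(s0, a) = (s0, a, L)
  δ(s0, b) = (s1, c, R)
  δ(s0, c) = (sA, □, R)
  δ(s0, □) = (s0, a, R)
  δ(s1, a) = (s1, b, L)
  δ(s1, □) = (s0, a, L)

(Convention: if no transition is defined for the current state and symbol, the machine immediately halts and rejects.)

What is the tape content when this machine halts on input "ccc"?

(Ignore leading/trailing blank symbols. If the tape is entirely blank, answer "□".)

Execution trace:
Initial: [s0]ccc
Step 1: δ(s0, c) = (sA, □, R) → □[sA]cc

The machine reaches the accept state sA and halts.

Final tape (ignoring leading/trailing blanks): cc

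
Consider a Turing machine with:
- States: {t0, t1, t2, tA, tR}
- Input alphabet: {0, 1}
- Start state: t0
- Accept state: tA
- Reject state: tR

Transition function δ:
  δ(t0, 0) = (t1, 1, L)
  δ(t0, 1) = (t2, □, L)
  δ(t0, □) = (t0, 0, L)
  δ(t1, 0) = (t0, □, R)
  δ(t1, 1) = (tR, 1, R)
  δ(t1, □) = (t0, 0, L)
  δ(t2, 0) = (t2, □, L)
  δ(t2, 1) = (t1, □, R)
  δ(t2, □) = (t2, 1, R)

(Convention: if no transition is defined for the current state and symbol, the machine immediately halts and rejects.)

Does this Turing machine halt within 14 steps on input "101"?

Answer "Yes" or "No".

Execution trace:
Initial: [t0]101
Step 1: δ(t0, 1) = (t2, □, L) → [t2]□□01
Step 2: δ(t2, □) = (t2, 1, R) → 1[t2]□01
Step 3: δ(t2, □) = (t2, 1, R) → 11[t2]01
Step 4: δ(t2, 0) = (t2, □, L) → 1[t2]1□1
Step 5: δ(t2, 1) = (t1, □, R) → 1□[t1]□1
Step 6: δ(t1, □) = (t0, 0, L) → 1[t0]□01
Step 7: δ(t0, □) = (t0, 0, L) → [t0]1001
Step 8: δ(t0, 1) = (t2, □, L) → [t2]□□001
Step 9: δ(t2, □) = (t2, 1, R) → 1[t2]□001
Step 10: δ(t2, □) = (t2, 1, R) → 11[t2]001
Step 11: δ(t2, 0) = (t2, □, L) → 1[t2]1□01
Step 12: δ(t2, 1) = (t1, □, R) → 1□[t1]□01
Step 13: δ(t1, □) = (t0, 0, L) → 1[t0]□001
Step 14: δ(t0, □) = (t0, 0, L) → [t0]10001

The machine has not reached a halting state after 14 steps.
The machine did not halt within the 14-step bound.

Answer: No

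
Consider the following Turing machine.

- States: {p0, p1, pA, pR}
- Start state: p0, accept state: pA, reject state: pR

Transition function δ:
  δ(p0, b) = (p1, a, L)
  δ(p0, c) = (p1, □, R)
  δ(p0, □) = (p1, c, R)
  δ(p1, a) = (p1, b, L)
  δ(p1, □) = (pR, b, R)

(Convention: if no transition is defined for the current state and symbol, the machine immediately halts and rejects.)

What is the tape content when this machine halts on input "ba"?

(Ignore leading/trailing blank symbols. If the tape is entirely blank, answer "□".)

Execution trace:
Initial: [p0]ba
Step 1: δ(p0, b) = (p1, a, L) → [p1]□aa
Step 2: δ(p1, □) = (pR, b, R) → b[pR]aa

The machine reaches the reject state pR and halts.

Final tape (ignoring leading/trailing blanks): baa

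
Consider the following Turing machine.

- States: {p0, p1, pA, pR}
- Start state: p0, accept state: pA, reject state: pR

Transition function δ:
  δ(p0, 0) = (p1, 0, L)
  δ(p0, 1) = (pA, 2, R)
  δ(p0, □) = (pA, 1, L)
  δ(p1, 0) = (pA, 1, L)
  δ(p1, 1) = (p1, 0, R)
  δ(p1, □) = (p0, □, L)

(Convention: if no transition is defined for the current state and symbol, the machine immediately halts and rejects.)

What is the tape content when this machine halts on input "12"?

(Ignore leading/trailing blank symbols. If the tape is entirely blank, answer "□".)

Execution trace:
Initial: [p0]12
Step 1: δ(p0, 1) = (pA, 2, R) → 2[pA]2

The machine reaches the accept state pA and halts.

Final tape (ignoring leading/trailing blanks): 22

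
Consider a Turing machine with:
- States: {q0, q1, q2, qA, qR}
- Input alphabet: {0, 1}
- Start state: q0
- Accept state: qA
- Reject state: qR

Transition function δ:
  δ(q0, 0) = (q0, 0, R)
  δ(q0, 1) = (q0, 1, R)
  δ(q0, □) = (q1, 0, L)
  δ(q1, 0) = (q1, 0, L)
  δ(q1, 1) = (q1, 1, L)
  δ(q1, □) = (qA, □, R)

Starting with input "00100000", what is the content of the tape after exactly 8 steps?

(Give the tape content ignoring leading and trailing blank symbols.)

Execution trace:
Initial: [q0]00100000
Step 1: δ(q0, 0) = (q0, 0, R) → 0[q0]0100000
Step 2: δ(q0, 0) = (q0, 0, R) → 00[q0]100000
Step 3: δ(q0, 1) = (q0, 1, R) → 001[q0]00000
Step 4: δ(q0, 0) = (q0, 0, R) → 0010[q0]0000
Step 5: δ(q0, 0) = (q0, 0, R) → 00100[q0]000
Step 6: δ(q0, 0) = (q0, 0, R) → 001000[q0]00
Step 7: δ(q0, 0) = (q0, 0, R) → 0010000[q0]0
Step 8: δ(q0, 0) = (q0, 0, R) → 00100000[q0]□

After 8 steps, the tape (ignoring leading/trailing blanks) is: 00100000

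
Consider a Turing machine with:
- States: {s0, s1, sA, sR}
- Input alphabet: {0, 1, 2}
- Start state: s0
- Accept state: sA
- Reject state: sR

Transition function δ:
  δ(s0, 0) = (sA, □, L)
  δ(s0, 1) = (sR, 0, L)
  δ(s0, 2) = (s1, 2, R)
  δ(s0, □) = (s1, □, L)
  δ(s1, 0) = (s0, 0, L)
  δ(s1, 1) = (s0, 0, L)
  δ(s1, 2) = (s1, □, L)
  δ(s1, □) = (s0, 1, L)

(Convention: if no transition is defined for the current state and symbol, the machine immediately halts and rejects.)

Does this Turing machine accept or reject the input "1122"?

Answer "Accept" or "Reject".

Execution trace:
Initial: [s0]1122
Step 1: δ(s0, 1) = (sR, 0, L) → [sR]□0122

The machine reaches the reject state sR and halts.

Answer: Reject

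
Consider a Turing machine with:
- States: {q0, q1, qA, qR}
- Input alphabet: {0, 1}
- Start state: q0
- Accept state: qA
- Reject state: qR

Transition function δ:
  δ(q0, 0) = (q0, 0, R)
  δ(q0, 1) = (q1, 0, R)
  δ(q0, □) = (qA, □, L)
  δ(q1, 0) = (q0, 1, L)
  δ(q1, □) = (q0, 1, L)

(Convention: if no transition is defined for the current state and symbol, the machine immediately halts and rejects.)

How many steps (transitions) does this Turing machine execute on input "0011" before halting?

Execution trace:
Initial: [q0]0011
Step 1: δ(q0, 0) = (q0, 0, R) → 0[q0]011
Step 2: δ(q0, 0) = (q0, 0, R) → 00[q0]11
Step 3: δ(q0, 1) = (q1, 0, R) → 000[q1]1

No transition is defined for δ(q1, 1). By convention the machine halts and rejects.

The machine executed 3 steps before halting.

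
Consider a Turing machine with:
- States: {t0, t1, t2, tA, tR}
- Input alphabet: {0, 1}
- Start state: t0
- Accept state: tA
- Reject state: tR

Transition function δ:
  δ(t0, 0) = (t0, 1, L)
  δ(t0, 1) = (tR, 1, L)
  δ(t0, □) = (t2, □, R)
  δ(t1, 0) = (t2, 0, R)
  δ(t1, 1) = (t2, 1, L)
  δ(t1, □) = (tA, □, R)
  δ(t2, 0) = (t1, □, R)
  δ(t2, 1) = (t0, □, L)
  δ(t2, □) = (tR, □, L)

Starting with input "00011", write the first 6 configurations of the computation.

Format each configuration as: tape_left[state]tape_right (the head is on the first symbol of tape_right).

Transitions applied:
Step 1: δ(t0, 0) = (t0, 1, L)
Step 2: δ(t0, □) = (t2, □, R)
Step 3: δ(t2, 1) = (t0, □, L)
Step 4: δ(t0, □) = (t2, □, R)
Step 5: δ(t2, □) = (tR, □, L)

The first 6 configurations are:
[t0]00011 ⊢ [t0]□10011 ⊢ □[t2]10011 ⊢ [t0]□□0011 ⊢ □[t2]□0011 ⊢ [tR]□□0011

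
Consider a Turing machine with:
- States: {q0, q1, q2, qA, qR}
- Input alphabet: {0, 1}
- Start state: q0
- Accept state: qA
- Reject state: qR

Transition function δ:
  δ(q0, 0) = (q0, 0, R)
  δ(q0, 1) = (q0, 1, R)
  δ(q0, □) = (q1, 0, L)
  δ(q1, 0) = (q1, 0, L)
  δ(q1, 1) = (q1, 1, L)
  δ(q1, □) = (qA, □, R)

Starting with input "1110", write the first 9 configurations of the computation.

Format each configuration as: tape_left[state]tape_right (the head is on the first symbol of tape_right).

Transitions applied:
Step 1: δ(q0, 1) = (q0, 1, R)
Step 2: δ(q0, 1) = (q0, 1, R)
Step 3: δ(q0, 1) = (q0, 1, R)
Step 4: δ(q0, 0) = (q0, 0, R)
Step 5: δ(q0, □) = (q1, 0, L)
Step 6: δ(q1, 0) = (q1, 0, L)
Step 7: δ(q1, 1) = (q1, 1, L)
Step 8: δ(q1, 1) = (q1, 1, L)

The first 9 configurations are:
[q0]1110 ⊢ 1[q0]110 ⊢ 11[q0]10 ⊢ 111[q0]0 ⊢ 1110[q0]□ ⊢ 111[q1]00 ⊢ 11[q1]100 ⊢ 1[q1]1100 ⊢ [q1]11100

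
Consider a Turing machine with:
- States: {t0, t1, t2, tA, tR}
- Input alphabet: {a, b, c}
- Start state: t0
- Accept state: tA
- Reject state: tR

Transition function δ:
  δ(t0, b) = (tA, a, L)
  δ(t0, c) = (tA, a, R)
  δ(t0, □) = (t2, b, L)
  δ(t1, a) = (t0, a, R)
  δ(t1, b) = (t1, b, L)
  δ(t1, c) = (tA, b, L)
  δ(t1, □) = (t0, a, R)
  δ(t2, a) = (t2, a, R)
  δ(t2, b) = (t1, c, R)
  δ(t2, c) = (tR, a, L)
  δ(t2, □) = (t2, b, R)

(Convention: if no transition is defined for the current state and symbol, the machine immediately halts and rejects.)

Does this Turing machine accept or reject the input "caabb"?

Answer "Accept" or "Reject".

Execution trace:
Initial: [t0]caabb
Step 1: δ(t0, c) = (tA, a, R) → a[tA]aabb

The machine reaches the accept state tA and halts.

Answer: Accept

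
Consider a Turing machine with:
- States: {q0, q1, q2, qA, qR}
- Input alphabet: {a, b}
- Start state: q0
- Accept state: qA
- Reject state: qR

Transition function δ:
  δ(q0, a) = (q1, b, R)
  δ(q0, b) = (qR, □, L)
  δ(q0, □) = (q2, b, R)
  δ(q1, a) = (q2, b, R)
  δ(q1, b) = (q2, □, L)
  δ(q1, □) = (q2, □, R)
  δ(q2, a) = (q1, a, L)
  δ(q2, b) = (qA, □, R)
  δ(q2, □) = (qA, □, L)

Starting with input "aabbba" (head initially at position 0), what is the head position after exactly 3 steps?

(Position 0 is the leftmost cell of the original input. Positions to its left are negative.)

Execution trace (head position shown):
Step 0: [q0]aabbba  (head at position 0)
Step 1: move right → b[q1]abbba  (head at position 1)
Step 2: move right → bb[q2]bbba  (head at position 2)
Step 3: move right → bb□[qA]bba  (head at position 3)

After 3 steps, the head is at position 3.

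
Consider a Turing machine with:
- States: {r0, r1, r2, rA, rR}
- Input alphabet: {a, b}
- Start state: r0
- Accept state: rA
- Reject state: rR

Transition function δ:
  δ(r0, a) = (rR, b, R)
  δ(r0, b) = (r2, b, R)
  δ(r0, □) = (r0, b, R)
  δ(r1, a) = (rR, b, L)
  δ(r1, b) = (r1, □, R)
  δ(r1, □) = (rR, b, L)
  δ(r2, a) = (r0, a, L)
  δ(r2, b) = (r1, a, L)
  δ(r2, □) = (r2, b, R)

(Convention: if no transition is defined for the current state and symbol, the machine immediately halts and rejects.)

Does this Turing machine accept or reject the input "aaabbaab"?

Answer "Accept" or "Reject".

Execution trace:
Initial: [r0]aaabbaab
Step 1: δ(r0, a) = (rR, b, R) → b[rR]aabbaab

The machine reaches the reject state rR and halts.

Answer: Reject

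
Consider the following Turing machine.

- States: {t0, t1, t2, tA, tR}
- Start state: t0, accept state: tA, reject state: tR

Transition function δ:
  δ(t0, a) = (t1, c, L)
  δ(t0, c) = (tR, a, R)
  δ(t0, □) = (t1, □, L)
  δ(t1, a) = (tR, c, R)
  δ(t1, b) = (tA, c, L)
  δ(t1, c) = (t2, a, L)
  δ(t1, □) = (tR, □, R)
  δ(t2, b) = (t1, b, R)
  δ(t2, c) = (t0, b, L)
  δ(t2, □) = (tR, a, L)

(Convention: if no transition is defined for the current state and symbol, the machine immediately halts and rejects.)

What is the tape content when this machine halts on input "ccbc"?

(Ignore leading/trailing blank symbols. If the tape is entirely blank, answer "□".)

Execution trace:
Initial: [t0]ccbc
Step 1: δ(t0, c) = (tR, a, R) → a[tR]cbc

The machine reaches the reject state tR and halts.

Final tape (ignoring leading/trailing blanks): acbc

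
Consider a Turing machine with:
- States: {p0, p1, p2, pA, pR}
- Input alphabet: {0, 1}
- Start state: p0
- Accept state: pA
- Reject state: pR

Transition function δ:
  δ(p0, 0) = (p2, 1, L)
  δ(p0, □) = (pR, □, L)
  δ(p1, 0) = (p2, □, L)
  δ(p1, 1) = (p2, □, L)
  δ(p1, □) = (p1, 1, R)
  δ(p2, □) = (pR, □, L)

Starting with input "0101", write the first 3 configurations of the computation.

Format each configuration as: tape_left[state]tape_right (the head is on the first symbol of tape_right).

Transitions applied:
Step 1: δ(p0, 0) = (p2, 1, L)
Step 2: δ(p2, □) = (pR, □, L)

The first 3 configurations are:
[p0]0101 ⊢ [p2]□1101 ⊢ [pR]□□1101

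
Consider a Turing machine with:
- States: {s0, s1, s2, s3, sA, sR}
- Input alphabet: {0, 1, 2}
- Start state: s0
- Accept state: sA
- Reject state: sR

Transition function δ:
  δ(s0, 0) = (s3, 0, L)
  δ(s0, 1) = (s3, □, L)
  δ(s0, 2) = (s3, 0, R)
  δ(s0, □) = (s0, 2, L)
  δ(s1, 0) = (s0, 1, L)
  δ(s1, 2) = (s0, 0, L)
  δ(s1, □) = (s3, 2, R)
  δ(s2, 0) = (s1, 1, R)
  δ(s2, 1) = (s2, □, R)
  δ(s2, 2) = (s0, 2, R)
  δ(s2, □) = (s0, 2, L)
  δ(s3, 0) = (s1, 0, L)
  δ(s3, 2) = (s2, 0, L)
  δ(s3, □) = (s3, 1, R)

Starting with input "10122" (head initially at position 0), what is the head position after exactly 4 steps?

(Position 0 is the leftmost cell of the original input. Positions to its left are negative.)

Execution trace (head position shown):
Step 0: [s0]10122  (head at position 0)
Step 1: move left → [s3]□□0122  (head at position -1)
Step 2: move right → 1[s3]□0122  (head at position 0)
Step 3: move right → 11[s3]0122  (head at position 1)
Step 4: move left → 1[s1]10122  (head at position 0)

After 4 steps, the head is at position 0.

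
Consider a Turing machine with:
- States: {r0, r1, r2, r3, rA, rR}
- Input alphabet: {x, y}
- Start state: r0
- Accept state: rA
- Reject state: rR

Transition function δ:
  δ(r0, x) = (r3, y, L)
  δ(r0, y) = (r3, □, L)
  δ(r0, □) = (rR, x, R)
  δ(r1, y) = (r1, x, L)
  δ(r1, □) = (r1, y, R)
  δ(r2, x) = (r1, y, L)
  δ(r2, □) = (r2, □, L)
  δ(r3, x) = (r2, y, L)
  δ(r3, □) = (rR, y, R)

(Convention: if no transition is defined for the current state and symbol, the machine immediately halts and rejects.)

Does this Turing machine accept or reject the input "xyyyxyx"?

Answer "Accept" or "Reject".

Execution trace:
Initial: [r0]xyyyxyx
Step 1: δ(r0, x) = (r3, y, L) → [r3]□yyyyxyx
Step 2: δ(r3, □) = (rR, y, R) → y[rR]yyyyxyx

The machine reaches the reject state rR and halts.

Answer: Reject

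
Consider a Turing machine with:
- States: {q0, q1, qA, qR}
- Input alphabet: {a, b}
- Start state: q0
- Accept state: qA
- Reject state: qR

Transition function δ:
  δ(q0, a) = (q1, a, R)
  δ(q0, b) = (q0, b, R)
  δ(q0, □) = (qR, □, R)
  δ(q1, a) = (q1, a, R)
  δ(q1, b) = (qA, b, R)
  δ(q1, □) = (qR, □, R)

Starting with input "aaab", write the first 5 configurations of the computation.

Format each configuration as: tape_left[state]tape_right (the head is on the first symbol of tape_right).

Transitions applied:
Step 1: δ(q0, a) = (q1, a, R)
Step 2: δ(q1, a) = (q1, a, R)
Step 3: δ(q1, a) = (q1, a, R)
Step 4: δ(q1, b) = (qA, b, R)

The first 5 configurations are:
[q0]aaab ⊢ a[q1]aab ⊢ aa[q1]ab ⊢ aaa[q1]b ⊢ aaab[qA]□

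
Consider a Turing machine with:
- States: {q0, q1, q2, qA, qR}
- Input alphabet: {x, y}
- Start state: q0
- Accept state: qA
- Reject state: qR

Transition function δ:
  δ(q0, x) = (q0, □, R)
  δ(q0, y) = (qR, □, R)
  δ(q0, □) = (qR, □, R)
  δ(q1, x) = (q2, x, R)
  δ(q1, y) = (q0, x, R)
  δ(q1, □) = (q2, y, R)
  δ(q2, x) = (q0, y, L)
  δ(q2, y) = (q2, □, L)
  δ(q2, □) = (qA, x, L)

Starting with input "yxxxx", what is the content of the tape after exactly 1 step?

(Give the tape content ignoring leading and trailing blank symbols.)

Execution trace:
Initial: [q0]yxxxx
Step 1: δ(q0, y) = (qR, □, R) → □[qR]xxxx

The machine reaches the reject state qR and halts.

After 1 step, the tape (ignoring leading/trailing blanks) is: xxxx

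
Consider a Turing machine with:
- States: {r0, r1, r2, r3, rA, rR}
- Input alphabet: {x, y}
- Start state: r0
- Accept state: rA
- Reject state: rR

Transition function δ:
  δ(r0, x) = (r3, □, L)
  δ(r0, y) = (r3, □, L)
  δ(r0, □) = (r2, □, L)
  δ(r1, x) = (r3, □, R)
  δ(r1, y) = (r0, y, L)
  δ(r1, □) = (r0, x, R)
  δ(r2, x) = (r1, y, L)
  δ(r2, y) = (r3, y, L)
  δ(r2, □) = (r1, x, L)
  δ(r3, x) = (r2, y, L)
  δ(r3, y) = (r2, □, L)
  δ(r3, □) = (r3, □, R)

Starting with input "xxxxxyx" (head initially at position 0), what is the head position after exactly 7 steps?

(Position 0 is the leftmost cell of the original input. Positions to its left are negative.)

Execution trace (head position shown):
Step 0: [r0]xxxxxyx  (head at position 0)
Step 1: move left → [r3]□□xxxxyx  (head at position -1)
Step 2: move right → □[r3]□xxxxyx  (head at position 0)
Step 3: move right → □□[r3]xxxxyx  (head at position 1)
Step 4: move left → □[r2]□yxxxyx  (head at position 0)
Step 5: move left → [r1]□xyxxxyx  (head at position -1)
Step 6: move right → x[r0]xyxxxyx  (head at position 0)
Step 7: move left → [r3]x□yxxxyx  (head at position -1)

After 7 steps, the head is at position -1.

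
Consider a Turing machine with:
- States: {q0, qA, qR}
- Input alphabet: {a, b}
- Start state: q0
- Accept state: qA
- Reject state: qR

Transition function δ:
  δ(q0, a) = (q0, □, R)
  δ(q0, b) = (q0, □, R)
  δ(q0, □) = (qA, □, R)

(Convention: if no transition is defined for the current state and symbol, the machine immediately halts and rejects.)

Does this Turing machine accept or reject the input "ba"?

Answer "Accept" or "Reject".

Execution trace:
Initial: [q0]ba
Step 1: δ(q0, b) = (q0, □, R) → □[q0]a
Step 2: δ(q0, a) = (q0, □, R) → □□[q0]□
Step 3: δ(q0, □) = (qA, □, R) → □□□[qA]□

The machine reaches the accept state qA and halts.

Answer: Accept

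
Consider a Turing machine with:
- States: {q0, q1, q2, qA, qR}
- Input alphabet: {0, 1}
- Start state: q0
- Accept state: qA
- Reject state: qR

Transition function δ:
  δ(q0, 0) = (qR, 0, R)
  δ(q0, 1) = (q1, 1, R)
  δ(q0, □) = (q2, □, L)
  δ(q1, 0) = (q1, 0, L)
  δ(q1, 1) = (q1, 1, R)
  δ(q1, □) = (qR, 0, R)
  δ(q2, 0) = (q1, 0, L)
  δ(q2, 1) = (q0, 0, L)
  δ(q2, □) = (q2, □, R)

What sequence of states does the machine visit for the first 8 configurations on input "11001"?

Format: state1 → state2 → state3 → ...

Execution trace:
Initial: [q0]11001
Step 1: δ(q0, 1) = (q1, 1, R) → 1[q1]1001
Step 2: δ(q1, 1) = (q1, 1, R) → 11[q1]001
Step 3: δ(q1, 0) = (q1, 0, L) → 1[q1]1001
Step 4: δ(q1, 1) = (q1, 1, R) → 11[q1]001
Step 5: δ(q1, 0) = (q1, 0, L) → 1[q1]1001
Step 6: δ(q1, 1) = (q1, 1, R) → 11[q1]001
Step 7: δ(q1, 0) = (q1, 0, L) → 1[q1]1001

State sequence: q0 → q1 → q1 → q1 → q1 → q1 → q1 → q1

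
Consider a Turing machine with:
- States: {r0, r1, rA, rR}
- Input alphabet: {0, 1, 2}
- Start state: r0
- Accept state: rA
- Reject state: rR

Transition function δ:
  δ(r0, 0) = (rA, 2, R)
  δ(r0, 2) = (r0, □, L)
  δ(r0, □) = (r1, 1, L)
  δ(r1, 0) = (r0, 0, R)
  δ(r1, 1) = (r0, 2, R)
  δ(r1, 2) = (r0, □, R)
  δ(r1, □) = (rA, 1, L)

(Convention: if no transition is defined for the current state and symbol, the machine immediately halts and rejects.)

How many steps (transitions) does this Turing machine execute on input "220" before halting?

Execution trace:
Initial: [r0]220
Step 1: δ(r0, 2) = (r0, □, L) → [r0]□□20
Step 2: δ(r0, □) = (r1, 1, L) → [r1]□1□20
Step 3: δ(r1, □) = (rA, 1, L) → [rA]□11□20

The machine reaches the accept state rA and halts.

The machine executed 3 steps before halting.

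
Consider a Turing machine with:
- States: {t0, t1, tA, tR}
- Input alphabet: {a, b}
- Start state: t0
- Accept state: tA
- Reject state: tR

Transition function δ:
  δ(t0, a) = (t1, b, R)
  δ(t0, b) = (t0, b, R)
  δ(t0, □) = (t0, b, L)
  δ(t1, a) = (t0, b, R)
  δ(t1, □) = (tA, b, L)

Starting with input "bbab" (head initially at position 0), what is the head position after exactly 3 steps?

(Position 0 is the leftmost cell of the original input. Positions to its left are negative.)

Execution trace (head position shown):
Step 0: [t0]bbab  (head at position 0)
Step 1: move right → b[t0]bab  (head at position 1)
Step 2: move right → bb[t0]ab  (head at position 2)
Step 3: move right → bbb[t1]b  (head at position 3)

After 3 steps, the head is at position 3.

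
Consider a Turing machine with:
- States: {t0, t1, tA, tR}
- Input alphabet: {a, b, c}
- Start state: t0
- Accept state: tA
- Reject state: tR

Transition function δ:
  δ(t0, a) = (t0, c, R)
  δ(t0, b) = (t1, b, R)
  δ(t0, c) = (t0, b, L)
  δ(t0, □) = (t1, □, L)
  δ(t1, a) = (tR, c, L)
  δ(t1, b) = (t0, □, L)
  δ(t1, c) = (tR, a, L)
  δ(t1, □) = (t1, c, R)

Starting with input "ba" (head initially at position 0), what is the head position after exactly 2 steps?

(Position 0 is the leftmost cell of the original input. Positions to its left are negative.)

Execution trace (head position shown):
Step 0: [t0]ba  (head at position 0)
Step 1: move right → b[t1]a  (head at position 1)
Step 2: move left → [tR]bc  (head at position 0)

After 2 steps, the head is at position 0.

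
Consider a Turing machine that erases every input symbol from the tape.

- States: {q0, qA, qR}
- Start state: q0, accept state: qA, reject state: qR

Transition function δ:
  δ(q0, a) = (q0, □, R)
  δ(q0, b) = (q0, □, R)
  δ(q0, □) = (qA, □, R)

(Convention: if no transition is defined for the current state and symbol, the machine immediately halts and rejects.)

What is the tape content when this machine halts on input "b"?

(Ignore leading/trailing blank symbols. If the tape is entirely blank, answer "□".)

Execution trace:
Initial: [q0]b
Step 1: δ(q0, b) = (q0, □, R) → □[q0]□
Step 2: δ(q0, □) = (qA, □, R) → □□[qA]□

The machine reaches the accept state qA and halts.

Final tape (ignoring leading/trailing blanks): □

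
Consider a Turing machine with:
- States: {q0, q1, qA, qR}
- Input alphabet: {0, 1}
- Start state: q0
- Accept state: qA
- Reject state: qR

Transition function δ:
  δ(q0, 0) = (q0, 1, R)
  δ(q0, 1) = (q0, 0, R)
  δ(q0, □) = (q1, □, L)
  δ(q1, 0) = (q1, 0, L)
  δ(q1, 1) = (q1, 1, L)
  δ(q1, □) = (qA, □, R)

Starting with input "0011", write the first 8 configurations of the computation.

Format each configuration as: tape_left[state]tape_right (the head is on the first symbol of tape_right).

Transitions applied:
Step 1: δ(q0, 0) = (q0, 1, R)
Step 2: δ(q0, 0) = (q0, 1, R)
Step 3: δ(q0, 1) = (q0, 0, R)
Step 4: δ(q0, 1) = (q0, 0, R)
Step 5: δ(q0, □) = (q1, □, L)
Step 6: δ(q1, 0) = (q1, 0, L)
Step 7: δ(q1, 0) = (q1, 0, L)

The first 8 configurations are:
[q0]0011 ⊢ 1[q0]011 ⊢ 11[q0]11 ⊢ 110[q0]1 ⊢ 1100[q0]□ ⊢ 110[q1]0□ ⊢ 11[q1]00□ ⊢ 1[q1]100□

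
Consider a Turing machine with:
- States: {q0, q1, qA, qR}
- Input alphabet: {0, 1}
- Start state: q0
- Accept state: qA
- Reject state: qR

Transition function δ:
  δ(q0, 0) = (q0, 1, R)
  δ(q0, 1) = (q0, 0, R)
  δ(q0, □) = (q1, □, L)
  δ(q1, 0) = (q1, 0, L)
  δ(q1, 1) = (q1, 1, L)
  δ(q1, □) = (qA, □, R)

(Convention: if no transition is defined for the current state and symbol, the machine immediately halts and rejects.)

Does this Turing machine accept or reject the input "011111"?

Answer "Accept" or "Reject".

Execution trace:
Initial: [q0]011111
Step 1: δ(q0, 0) = (q0, 1, R) → 1[q0]11111
Step 2: δ(q0, 1) = (q0, 0, R) → 10[q0]1111
Step 3: δ(q0, 1) = (q0, 0, R) → 100[q0]111
Step 4: δ(q0, 1) = (q0, 0, R) → 1000[q0]11
Step 5: δ(q0, 1) = (q0, 0, R) → 10000[q0]1
Step 6: δ(q0, 1) = (q0, 0, R) → 100000[q0]□
Step 7: δ(q0, □) = (q1, □, L) → 10000[q1]0□
Step 8: δ(q1, 0) = (q1, 0, L) → 1000[q1]00□
Step 9: δ(q1, 0) = (q1, 0, L) → 100[q1]000□
Step 10: δ(q1, 0) = (q1, 0, L) → 10[q1]0000□
Step 11: δ(q1, 0) = (q1, 0, L) → 1[q1]00000□
Step 12: δ(q1, 0) = (q1, 0, L) → [q1]100000□
Step 13: δ(q1, 1) = (q1, 1, L) → [q1]□100000□
Step 14: δ(q1, □) = (qA, □, R) → □[qA]100000□

The machine reaches the accept state qA and halts.

Answer: Accept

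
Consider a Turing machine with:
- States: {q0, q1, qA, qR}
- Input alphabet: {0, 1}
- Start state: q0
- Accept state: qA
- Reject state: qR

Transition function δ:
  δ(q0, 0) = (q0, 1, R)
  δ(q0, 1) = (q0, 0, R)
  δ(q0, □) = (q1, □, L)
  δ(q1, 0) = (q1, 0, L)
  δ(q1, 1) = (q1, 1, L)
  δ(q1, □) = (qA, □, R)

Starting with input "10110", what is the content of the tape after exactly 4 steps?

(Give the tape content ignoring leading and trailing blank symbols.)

Execution trace:
Initial: [q0]10110
Step 1: δ(q0, 1) = (q0, 0, R) → 0[q0]0110
Step 2: δ(q0, 0) = (q0, 1, R) → 01[q0]110
Step 3: δ(q0, 1) = (q0, 0, R) → 010[q0]10
Step 4: δ(q0, 1) = (q0, 0, R) → 0100[q0]0

After 4 steps, the tape (ignoring leading/trailing blanks) is: 01000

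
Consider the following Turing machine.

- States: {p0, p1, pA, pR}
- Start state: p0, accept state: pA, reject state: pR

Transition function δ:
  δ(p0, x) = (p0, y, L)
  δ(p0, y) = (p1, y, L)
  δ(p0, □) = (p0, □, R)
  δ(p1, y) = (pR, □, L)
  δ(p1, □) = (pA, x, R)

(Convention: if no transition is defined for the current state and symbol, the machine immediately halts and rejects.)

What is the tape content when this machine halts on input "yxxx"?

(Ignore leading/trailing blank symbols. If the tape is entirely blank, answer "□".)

Execution trace:
Initial: [p0]yxxx
Step 1: δ(p0, y) = (p1, y, L) → [p1]□yxxx
Step 2: δ(p1, □) = (pA, x, R) → x[pA]yxxx

The machine reaches the accept state pA and halts.

Final tape (ignoring leading/trailing blanks): xyxxx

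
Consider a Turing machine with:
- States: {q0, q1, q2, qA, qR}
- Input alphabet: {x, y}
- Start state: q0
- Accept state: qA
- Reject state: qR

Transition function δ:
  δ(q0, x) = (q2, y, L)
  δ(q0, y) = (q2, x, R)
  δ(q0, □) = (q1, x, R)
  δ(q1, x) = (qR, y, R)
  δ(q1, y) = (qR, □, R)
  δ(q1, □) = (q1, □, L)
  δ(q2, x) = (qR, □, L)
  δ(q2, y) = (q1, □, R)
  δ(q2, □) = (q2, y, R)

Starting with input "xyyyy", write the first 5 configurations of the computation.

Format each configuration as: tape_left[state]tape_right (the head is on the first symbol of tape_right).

Transitions applied:
Step 1: δ(q0, x) = (q2, y, L)
Step 2: δ(q2, □) = (q2, y, R)
Step 3: δ(q2, y) = (q1, □, R)
Step 4: δ(q1, y) = (qR, □, R)

The first 5 configurations are:
[q0]xyyyy ⊢ [q2]□yyyyy ⊢ y[q2]yyyyy ⊢ y□[q1]yyyy ⊢ y□□[qR]yyy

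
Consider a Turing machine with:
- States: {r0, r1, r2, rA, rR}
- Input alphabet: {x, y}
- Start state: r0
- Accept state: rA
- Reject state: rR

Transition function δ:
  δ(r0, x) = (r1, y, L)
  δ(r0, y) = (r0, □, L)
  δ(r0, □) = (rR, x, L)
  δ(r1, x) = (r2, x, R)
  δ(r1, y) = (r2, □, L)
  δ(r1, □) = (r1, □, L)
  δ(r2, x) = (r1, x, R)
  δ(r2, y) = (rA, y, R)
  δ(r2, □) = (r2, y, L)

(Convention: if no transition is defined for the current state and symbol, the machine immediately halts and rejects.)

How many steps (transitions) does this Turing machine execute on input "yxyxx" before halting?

Execution trace:
Initial: [r0]yxyxx
Step 1: δ(r0, y) = (r0, □, L) → [r0]□□xyxx
Step 2: δ(r0, □) = (rR, x, L) → [rR]□x□xyxx

The machine reaches the reject state rR and halts.

The machine executed 2 steps before halting.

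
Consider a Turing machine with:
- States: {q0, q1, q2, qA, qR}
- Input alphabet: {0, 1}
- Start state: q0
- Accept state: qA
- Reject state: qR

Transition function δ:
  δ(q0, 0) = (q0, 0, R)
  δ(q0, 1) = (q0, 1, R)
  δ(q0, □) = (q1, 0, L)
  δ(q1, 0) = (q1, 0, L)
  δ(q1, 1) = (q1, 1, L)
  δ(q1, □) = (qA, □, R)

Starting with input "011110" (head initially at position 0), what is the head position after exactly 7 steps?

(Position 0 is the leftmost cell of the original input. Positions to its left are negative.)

Execution trace (head position shown):
Step 0: [q0]011110  (head at position 0)
Step 1: move right → 0[q0]11110  (head at position 1)
Step 2: move right → 01[q0]1110  (head at position 2)
Step 3: move right → 011[q0]110  (head at position 3)
Step 4: move right → 0111[q0]10  (head at position 4)
Step 5: move right → 01111[q0]0  (head at position 5)
Step 6: move right → 011110[q0]□  (head at position 6)
Step 7: move left → 01111[q1]00  (head at position 5)

After 7 steps, the head is at position 5.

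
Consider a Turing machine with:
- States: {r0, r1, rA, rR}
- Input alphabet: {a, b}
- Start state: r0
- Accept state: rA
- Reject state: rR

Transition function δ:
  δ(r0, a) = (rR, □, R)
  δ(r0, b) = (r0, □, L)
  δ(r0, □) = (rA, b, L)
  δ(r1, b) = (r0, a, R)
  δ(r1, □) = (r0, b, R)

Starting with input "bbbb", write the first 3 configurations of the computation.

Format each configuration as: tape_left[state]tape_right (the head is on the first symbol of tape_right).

Transitions applied:
Step 1: δ(r0, b) = (r0, □, L)
Step 2: δ(r0, □) = (rA, b, L)

The first 3 configurations are:
[r0]bbbb ⊢ [r0]□□bbb ⊢ [rA]□b□bbb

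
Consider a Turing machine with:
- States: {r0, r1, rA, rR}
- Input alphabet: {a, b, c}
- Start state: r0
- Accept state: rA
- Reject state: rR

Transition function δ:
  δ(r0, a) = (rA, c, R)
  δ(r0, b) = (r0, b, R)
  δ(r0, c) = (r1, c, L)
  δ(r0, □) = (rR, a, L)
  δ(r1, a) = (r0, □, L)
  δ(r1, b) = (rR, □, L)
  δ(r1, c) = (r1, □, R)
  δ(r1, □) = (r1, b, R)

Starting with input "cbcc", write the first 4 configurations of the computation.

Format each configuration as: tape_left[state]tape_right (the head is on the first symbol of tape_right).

Transitions applied:
Step 1: δ(r0, c) = (r1, c, L)
Step 2: δ(r1, □) = (r1, b, R)
Step 3: δ(r1, c) = (r1, □, R)

The first 4 configurations are:
[r0]cbcc ⊢ [r1]□cbcc ⊢ b[r1]cbcc ⊢ b□[r1]bcc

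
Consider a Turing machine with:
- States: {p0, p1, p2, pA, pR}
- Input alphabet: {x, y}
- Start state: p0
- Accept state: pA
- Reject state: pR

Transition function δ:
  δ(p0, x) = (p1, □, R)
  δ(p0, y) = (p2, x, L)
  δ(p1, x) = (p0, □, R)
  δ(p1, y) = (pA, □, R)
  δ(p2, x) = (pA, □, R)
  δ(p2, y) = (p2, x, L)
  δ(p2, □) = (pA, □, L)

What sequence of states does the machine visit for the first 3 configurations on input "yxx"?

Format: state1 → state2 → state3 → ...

Execution trace:
Initial: [p0]yxx
Step 1: δ(p0, y) = (p2, x, L) → [p2]□xxx
Step 2: δ(p2, □) = (pA, □, L) → [pA]□□xxx

The machine reaches the accept state pA and halts.

State sequence: p0 → p2 → pA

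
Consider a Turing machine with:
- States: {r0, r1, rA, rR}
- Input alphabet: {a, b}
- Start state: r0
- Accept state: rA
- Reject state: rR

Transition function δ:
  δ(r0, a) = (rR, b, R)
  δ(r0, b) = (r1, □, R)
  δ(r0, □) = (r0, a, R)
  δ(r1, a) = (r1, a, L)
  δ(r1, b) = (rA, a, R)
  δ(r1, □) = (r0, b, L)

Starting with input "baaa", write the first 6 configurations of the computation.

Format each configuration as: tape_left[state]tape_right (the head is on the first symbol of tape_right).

Transitions applied:
Step 1: δ(r0, b) = (r1, □, R)
Step 2: δ(r1, a) = (r1, a, L)
Step 3: δ(r1, □) = (r0, b, L)
Step 4: δ(r0, □) = (r0, a, R)
Step 5: δ(r0, b) = (r1, □, R)

The first 6 configurations are:
[r0]baaa ⊢ □[r1]aaa ⊢ [r1]□aaa ⊢ [r0]□baaa ⊢ a[r0]baaa ⊢ a□[r1]aaa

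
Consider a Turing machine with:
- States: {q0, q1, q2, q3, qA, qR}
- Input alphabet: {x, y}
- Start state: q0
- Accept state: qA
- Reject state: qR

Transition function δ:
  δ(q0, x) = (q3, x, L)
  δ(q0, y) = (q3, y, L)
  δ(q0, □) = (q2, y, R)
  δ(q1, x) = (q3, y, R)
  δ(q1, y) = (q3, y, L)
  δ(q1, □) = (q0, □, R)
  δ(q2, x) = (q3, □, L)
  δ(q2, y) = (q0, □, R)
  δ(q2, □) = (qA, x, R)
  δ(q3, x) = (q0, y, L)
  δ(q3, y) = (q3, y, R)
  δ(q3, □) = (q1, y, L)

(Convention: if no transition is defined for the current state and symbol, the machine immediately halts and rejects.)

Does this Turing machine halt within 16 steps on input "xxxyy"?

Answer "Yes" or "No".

Execution trace:
Initial: [q0]xxxyy
Step 1: δ(q0, x) = (q3, x, L) → [q3]□xxxyy
Step 2: δ(q3, □) = (q1, y, L) → [q1]□yxxxyy
Step 3: δ(q1, □) = (q0, □, R) → □[q0]yxxxyy
Step 4: δ(q0, y) = (q3, y, L) → [q3]□yxxxyy
Step 5: δ(q3, □) = (q1, y, L) → [q1]□yyxxxyy
Step 6: δ(q1, □) = (q0, □, R) → □[q0]yyxxxyy
Step 7: δ(q0, y) = (q3, y, L) → [q3]□yyxxxyy
Step 8: δ(q3, □) = (q1, y, L) → [q1]□yyyxxxyy
Step 9: δ(q1, □) = (q0, □, R) → □[q0]yyyxxxyy
Step 10: δ(q0, y) = (q3, y, L) → [q3]□yyyxxxyy
Step 11: δ(q3, □) = (q1, y, L) → [q1]□yyyyxxxyy
Step 12: δ(q1, □) = (q0, □, R) → □[q0]yyyyxxxyy
Step 13: δ(q0, y) = (q3, y, L) → [q3]□yyyyxxxyy
Step 14: δ(q3, □) = (q1, y, L) → [q1]□yyyyyxxxyy
Step 15: δ(q1, □) = (q0, □, R) → □[q0]yyyyyxxxyy
Step 16: δ(q0, y) = (q3, y, L) → [q3]□yyyyyxxxyy

The machine has not reached a halting state after 16 steps.
The machine did not halt within the 16-step bound.

Answer: No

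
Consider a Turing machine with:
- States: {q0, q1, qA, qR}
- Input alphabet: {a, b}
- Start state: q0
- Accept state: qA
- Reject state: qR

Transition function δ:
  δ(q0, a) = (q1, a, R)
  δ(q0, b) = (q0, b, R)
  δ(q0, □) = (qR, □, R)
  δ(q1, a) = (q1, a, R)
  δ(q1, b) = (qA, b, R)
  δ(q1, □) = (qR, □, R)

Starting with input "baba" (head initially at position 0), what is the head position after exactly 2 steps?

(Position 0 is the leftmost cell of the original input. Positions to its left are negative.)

Execution trace (head position shown):
Step 0: [q0]baba  (head at position 0)
Step 1: move right → b[q0]aba  (head at position 1)
Step 2: move right → ba[q1]ba  (head at position 2)

After 2 steps, the head is at position 2.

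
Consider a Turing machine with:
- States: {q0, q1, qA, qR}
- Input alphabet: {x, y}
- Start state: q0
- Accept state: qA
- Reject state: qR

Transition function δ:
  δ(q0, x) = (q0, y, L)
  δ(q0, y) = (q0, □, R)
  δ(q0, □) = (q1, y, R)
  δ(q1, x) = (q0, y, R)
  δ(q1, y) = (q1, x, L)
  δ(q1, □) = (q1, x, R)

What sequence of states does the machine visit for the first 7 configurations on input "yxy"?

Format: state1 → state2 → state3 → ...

Execution trace:
Initial: [q0]yxy
Step 1: δ(q0, y) = (q0, □, R) → □[q0]xy
Step 2: δ(q0, x) = (q0, y, L) → [q0]□yy
Step 3: δ(q0, □) = (q1, y, R) → y[q1]yy
Step 4: δ(q1, y) = (q1, x, L) → [q1]yxy
Step 5: δ(q1, y) = (q1, x, L) → [q1]□xxy
Step 6: δ(q1, □) = (q1, x, R) → x[q1]xxy

State sequence: q0 → q0 → q0 → q1 → q1 → q1 → q1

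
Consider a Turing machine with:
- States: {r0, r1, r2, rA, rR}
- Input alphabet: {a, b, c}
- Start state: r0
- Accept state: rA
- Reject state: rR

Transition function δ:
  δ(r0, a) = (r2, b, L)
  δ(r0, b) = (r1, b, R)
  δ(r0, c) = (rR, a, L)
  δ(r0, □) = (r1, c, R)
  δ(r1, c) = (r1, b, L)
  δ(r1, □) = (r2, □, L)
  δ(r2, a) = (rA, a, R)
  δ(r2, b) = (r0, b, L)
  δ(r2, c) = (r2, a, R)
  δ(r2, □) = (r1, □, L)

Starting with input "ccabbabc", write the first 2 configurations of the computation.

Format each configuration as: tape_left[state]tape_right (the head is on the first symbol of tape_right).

Transitions applied:
Step 1: δ(r0, c) = (rR, a, L)

The first 2 configurations are:
[r0]ccabbabc ⊢ [rR]□acabbabc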